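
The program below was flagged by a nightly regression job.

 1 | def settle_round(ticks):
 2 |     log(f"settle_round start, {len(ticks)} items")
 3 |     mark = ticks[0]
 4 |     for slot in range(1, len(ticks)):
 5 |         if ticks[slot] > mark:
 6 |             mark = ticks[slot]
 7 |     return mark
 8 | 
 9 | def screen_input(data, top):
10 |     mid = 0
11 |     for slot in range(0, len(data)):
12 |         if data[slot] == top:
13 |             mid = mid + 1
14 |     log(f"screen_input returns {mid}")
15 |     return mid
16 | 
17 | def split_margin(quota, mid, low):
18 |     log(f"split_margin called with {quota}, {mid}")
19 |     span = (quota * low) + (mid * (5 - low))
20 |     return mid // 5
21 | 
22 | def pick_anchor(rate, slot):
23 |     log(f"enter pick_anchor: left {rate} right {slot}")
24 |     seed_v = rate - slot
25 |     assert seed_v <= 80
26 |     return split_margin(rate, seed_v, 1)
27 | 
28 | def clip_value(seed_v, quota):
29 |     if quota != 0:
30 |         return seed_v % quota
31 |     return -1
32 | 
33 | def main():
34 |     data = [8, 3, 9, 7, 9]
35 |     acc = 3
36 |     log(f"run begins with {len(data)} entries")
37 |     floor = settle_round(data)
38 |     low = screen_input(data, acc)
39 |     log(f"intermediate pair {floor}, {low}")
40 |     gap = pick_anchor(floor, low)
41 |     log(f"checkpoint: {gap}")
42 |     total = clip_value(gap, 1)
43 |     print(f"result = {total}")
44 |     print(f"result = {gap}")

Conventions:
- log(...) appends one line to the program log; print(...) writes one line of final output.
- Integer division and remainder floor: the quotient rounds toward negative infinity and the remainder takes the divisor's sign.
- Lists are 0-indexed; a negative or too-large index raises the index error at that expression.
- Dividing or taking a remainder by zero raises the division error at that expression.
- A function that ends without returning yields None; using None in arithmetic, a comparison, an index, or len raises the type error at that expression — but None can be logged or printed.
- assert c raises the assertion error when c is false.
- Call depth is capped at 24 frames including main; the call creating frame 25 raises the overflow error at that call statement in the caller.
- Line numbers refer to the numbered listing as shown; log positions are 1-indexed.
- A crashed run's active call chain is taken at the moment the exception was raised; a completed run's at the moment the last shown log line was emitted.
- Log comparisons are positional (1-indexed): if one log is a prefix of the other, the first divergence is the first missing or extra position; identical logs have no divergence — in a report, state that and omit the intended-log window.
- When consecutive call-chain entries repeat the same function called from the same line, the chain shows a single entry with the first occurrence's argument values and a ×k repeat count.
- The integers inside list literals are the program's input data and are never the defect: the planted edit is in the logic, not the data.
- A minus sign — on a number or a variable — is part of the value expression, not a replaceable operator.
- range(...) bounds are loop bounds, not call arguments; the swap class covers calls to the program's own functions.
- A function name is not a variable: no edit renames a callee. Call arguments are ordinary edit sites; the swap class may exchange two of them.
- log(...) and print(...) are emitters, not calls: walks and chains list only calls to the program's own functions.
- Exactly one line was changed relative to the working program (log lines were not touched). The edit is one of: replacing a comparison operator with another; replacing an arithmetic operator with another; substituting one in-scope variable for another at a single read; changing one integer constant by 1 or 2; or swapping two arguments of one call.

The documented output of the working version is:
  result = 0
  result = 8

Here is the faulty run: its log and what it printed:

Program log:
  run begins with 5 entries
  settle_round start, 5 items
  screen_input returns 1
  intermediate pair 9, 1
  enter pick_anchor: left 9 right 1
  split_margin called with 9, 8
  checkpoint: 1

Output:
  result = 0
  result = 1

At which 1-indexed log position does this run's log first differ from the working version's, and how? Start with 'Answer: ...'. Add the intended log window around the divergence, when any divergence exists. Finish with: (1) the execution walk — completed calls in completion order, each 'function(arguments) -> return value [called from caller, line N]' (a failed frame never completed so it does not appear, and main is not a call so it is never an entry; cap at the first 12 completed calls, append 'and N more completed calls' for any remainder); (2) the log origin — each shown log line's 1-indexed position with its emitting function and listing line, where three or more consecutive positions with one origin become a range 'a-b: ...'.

Answer: position 7 — the shown line 'checkpoint: 1' should read 'checkpoint: 8'.
Intended log window:
  5: enter pick_anchor: left 9 right 1
  6: split_margin called with 9, 8
  7: checkpoint: 8
Execution walk:
  settle_round([8, 3, 9, 7, 9]) -> 9  [called from main, line 37]
  screen_input([8, 3, 9, 7, 9], 3) -> 1  [called from main, line 38]
  split_margin(9, 8, 1) -> 1  [called from pick_anchor, line 26]
  pick_anchor(9, 1) -> 1  [called from main, line 40]
  clip_value(1, 1) -> 0  [called from main, line 42]
Log origin:
  1: emitted by main (line 36)
  2: emitted by settle_round (line 2)
  3: emitted by screen_input (line 14)
  4: emitted by main (line 39)
  5: emitted by pick_anchor (line 23)
  6: emitted by split_margin (line 18)
  7: emitted by main (line 41)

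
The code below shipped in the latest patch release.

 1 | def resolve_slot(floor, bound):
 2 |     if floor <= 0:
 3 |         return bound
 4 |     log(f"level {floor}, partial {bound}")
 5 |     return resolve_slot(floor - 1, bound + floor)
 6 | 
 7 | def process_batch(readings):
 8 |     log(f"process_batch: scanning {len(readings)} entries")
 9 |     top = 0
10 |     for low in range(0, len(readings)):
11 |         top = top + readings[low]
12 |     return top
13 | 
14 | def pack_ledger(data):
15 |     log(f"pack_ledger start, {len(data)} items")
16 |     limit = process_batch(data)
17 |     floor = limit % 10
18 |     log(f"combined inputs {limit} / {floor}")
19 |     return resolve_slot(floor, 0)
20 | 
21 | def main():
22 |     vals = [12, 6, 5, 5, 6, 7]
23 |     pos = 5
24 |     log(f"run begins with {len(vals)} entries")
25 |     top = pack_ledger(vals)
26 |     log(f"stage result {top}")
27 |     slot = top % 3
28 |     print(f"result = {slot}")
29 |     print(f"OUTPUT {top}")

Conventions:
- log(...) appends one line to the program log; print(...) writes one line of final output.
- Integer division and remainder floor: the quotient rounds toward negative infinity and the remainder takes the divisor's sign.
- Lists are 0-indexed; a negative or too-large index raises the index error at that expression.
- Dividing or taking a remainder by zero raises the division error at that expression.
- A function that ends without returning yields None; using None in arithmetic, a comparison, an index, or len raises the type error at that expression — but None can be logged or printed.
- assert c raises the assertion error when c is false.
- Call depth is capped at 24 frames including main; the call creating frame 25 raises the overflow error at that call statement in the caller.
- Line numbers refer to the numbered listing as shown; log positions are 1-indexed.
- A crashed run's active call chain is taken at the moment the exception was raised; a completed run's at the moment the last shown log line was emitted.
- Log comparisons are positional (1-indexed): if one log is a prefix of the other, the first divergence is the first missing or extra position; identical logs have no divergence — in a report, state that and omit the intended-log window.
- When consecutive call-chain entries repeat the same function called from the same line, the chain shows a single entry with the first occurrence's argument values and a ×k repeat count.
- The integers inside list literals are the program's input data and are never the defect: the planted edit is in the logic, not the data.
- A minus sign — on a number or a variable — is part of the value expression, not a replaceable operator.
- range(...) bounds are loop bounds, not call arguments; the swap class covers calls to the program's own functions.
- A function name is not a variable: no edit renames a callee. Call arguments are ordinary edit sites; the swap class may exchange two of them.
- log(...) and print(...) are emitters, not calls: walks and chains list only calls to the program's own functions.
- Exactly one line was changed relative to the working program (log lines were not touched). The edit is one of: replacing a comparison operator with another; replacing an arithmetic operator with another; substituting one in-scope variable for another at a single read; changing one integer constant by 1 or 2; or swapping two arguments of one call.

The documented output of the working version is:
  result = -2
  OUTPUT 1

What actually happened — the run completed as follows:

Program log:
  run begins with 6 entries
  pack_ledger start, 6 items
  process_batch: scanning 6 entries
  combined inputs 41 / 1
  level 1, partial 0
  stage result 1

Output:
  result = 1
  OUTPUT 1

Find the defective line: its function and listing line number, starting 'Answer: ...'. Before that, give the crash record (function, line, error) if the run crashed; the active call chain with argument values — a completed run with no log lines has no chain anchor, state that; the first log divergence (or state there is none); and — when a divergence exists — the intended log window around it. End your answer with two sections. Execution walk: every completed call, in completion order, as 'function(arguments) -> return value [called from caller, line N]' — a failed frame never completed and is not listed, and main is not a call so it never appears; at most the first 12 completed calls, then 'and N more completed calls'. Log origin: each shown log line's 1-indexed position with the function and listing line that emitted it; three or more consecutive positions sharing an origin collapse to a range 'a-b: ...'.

Answer: the defect is in main at line 27.
The tell: No log line changed; the fault shows up purely in the output.
Call chain: main.
First divergence: there is none — every log position agrees.
Execution walk:
  process_batch([12, 6, 5, 5, 6, 7]) -> 41  [called from pack_ledger, line 16]
  resolve_slot(0, 1) -> 1  [called from resolve_slot, line 5]
  resolve_slot(1, 0) -> 1  [called from pack_ledger, line 19]
  pack_ledger([12, 6, 5, 5, 6, 7]) -> 1  [called from main, line 25]
Origin of each log line:
  1: emitted by main (line 24)
  2: emitted by pack_ledger (line 15)
  3: emitted by process_batch (line 8)
  4: emitted by pack_ledger (line 18)
  5: emitted by resolve_slot (line 4)
  6: emitted by main (line 26)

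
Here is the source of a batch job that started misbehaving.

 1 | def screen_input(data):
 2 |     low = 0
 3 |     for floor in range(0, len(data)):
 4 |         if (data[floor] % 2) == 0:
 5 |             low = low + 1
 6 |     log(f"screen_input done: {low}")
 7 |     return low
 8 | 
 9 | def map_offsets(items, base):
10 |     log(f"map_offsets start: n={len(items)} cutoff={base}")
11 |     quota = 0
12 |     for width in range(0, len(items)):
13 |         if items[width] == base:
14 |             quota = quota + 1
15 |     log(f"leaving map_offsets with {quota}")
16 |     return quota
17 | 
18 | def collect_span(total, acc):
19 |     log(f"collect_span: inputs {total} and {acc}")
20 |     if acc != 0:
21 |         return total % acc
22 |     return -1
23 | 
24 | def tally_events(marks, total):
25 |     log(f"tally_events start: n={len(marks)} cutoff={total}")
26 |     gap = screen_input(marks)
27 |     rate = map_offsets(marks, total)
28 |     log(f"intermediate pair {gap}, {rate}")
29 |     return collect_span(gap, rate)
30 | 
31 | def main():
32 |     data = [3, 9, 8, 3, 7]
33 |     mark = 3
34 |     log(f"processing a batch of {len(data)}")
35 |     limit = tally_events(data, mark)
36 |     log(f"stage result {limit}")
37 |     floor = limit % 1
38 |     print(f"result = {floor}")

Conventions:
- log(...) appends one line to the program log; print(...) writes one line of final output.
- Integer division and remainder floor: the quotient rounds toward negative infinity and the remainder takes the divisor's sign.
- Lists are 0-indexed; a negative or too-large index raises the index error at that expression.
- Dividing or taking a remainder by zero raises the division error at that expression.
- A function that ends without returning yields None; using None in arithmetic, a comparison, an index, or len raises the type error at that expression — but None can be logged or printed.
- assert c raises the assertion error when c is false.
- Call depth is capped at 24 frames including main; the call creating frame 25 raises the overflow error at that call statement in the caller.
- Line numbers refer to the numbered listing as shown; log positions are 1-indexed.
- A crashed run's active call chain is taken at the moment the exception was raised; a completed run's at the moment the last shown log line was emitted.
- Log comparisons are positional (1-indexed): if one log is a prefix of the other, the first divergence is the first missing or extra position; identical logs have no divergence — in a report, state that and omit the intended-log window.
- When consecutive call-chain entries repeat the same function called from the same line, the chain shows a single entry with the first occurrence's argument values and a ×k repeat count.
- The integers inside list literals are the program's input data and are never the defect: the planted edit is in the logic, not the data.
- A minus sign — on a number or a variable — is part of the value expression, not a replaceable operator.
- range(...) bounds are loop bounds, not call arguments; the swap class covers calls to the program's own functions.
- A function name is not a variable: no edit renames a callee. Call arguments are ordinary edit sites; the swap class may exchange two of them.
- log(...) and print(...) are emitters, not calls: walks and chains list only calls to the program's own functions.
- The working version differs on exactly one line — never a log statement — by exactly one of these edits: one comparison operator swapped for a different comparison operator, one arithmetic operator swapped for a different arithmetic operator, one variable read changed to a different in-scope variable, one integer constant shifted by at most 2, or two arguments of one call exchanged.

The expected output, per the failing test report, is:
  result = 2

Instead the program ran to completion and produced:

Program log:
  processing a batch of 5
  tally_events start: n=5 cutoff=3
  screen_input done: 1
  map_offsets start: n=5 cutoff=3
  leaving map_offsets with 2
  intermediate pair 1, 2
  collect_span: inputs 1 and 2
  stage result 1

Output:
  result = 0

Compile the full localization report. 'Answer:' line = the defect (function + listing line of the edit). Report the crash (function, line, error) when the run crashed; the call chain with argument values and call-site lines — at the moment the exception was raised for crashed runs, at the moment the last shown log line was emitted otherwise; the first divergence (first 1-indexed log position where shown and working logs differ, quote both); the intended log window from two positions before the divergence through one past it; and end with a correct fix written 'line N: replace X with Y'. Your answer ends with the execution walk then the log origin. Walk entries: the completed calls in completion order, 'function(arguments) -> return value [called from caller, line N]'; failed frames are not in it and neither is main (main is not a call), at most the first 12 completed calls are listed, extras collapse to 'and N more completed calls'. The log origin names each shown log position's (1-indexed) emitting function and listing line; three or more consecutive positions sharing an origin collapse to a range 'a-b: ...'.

Answer: the defect is in main at line 37.
Key observation: Log streams are identical — the defect surfaces only in the printed output.
Call chain: main.
First divergence: there is none — every log position agrees.
Execution walk:
  screen_input([3, 9, 8, 3, 7]) -> 1  [called from tally_events, line 26]
  map_offsets([3, 9, 8, 3, 7], 3) -> 2  [called from tally_events, line 27]
  collect_span(1, 2) -> 1  [called from tally_events, line 29]
  tally_events([3, 9, 8, 3, 7], 3) -> 1  [called from main, line 35]
Log origins:
  1: from main, line 34
  2: from tally_events, line 25
  3: from screen_input, line 6
  4: from map_offsets, line 10
  5: from map_offsets, line 15
  6: from tally_events, line 28
  7: from collect_span, line 19
  8: from main, line 36
A correct fix: line 37: replace `%` with `+`.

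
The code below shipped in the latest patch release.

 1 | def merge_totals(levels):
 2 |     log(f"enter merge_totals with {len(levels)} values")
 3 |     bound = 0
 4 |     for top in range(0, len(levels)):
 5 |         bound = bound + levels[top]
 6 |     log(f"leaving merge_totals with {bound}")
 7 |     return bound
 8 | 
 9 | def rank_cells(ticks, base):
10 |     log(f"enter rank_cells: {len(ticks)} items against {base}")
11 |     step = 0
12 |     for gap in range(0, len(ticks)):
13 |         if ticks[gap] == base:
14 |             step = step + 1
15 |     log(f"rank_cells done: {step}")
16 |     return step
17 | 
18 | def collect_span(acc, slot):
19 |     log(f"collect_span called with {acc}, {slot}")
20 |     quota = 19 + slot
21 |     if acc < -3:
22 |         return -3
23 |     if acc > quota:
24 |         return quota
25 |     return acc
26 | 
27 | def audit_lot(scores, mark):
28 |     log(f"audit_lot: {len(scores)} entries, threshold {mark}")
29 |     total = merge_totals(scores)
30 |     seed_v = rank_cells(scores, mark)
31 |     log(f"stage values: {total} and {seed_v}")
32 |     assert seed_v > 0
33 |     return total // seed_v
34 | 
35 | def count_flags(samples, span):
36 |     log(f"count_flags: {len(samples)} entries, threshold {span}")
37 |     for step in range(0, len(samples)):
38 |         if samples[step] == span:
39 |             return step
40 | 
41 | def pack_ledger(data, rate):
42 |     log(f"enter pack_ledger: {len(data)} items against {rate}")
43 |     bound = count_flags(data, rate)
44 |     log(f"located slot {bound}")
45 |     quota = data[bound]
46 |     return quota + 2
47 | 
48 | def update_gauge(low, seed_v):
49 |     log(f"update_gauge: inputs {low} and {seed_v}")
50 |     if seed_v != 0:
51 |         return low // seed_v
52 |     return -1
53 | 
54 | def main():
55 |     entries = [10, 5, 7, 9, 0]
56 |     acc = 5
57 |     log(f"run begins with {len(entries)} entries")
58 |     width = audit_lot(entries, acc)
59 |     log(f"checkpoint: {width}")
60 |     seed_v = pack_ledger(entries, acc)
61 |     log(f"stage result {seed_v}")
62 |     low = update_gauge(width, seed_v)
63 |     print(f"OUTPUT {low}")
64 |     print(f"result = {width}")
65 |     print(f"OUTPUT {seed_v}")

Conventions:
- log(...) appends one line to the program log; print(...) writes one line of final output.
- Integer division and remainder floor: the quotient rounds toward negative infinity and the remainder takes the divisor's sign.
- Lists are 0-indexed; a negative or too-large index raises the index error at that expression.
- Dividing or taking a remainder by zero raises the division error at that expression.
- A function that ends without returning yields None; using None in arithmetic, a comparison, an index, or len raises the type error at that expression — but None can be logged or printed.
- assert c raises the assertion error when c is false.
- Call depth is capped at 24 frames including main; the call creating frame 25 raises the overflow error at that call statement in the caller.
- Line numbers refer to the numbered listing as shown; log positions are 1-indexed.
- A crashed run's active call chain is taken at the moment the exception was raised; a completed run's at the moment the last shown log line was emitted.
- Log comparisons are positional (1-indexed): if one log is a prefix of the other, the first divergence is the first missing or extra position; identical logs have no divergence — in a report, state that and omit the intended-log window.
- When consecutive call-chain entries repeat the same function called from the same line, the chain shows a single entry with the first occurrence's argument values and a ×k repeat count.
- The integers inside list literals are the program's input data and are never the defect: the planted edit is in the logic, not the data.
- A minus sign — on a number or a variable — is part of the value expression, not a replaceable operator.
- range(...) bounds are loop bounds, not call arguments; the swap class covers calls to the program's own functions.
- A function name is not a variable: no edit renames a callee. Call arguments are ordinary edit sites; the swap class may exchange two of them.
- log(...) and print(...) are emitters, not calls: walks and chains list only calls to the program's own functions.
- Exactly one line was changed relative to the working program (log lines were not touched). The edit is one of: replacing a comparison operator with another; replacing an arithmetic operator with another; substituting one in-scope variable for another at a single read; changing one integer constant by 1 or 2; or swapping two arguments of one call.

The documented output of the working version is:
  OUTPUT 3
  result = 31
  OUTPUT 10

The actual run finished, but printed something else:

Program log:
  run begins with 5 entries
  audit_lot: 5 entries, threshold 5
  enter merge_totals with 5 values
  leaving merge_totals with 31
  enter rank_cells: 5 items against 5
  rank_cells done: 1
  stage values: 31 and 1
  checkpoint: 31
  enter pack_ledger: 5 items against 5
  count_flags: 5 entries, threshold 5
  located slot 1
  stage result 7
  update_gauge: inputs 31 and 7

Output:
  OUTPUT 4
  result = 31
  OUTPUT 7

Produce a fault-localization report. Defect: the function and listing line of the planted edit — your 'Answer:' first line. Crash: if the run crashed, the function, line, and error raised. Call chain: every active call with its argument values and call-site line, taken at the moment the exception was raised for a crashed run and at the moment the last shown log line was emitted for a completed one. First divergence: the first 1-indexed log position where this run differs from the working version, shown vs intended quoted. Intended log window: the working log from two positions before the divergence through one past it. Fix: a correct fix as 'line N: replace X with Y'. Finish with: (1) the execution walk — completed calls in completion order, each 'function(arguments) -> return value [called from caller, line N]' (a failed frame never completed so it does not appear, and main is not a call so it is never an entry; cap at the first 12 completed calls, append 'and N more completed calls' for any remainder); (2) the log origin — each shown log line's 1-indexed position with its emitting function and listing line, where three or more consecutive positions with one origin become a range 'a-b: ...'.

Answer: the defect is in pack_ledger at line 46.
Key observation: The earliest visible damage is log position 12 — 'stage result 7' rather than the intended 'stage result 10'.
Call chain: main -> update_gauge(31, 7) (called at line 62).
First divergence: position 12 — the shown line 'stage result 7' should read 'stage result 10'.
Intended log window:
  10: count_flags: 5 entries, threshold 5
  11: located slot 1
  12: stage result 10
  13: update_gauge: inputs 31 and 10
Execution walk:
  merge_totals([10, 5, 7, 9, 0]) -> 31  [called from audit_lot, line 29]
  rank_cells([10, 5, 7, 9, 0], 5) -> 1  [called from audit_lot, line 30]
  audit_lot([10, 5, 7, 9, 0], 5) -> 31  [called from main, line 58]
  count_flags([10, 5, 7, 9, 0], 5) -> 1  [called from pack_ledger, line 43]
  pack_ledger([10, 5, 7, 9, 0], 5) -> 7  [called from main, line 60]
  update_gauge(31, 7) -> 4  [called from main, line 62]
Log origins:
  1 — main, line 57
  2 — audit_lot, line 28
  3 — merge_totals, line 2
  4 — merge_totals, line 6
  5 — rank_cells, line 10
  6 — rank_cells, line 15
  7 — audit_lot, line 31
  8 — main, line 59
  9 — pack_ledger, line 42
  10 — count_flags, line 36
  11 — pack_ledger, line 44
  12 — main, line 61
  13 — update_gauge, line 49
A correct fix: line 46: replace `+` with `*`.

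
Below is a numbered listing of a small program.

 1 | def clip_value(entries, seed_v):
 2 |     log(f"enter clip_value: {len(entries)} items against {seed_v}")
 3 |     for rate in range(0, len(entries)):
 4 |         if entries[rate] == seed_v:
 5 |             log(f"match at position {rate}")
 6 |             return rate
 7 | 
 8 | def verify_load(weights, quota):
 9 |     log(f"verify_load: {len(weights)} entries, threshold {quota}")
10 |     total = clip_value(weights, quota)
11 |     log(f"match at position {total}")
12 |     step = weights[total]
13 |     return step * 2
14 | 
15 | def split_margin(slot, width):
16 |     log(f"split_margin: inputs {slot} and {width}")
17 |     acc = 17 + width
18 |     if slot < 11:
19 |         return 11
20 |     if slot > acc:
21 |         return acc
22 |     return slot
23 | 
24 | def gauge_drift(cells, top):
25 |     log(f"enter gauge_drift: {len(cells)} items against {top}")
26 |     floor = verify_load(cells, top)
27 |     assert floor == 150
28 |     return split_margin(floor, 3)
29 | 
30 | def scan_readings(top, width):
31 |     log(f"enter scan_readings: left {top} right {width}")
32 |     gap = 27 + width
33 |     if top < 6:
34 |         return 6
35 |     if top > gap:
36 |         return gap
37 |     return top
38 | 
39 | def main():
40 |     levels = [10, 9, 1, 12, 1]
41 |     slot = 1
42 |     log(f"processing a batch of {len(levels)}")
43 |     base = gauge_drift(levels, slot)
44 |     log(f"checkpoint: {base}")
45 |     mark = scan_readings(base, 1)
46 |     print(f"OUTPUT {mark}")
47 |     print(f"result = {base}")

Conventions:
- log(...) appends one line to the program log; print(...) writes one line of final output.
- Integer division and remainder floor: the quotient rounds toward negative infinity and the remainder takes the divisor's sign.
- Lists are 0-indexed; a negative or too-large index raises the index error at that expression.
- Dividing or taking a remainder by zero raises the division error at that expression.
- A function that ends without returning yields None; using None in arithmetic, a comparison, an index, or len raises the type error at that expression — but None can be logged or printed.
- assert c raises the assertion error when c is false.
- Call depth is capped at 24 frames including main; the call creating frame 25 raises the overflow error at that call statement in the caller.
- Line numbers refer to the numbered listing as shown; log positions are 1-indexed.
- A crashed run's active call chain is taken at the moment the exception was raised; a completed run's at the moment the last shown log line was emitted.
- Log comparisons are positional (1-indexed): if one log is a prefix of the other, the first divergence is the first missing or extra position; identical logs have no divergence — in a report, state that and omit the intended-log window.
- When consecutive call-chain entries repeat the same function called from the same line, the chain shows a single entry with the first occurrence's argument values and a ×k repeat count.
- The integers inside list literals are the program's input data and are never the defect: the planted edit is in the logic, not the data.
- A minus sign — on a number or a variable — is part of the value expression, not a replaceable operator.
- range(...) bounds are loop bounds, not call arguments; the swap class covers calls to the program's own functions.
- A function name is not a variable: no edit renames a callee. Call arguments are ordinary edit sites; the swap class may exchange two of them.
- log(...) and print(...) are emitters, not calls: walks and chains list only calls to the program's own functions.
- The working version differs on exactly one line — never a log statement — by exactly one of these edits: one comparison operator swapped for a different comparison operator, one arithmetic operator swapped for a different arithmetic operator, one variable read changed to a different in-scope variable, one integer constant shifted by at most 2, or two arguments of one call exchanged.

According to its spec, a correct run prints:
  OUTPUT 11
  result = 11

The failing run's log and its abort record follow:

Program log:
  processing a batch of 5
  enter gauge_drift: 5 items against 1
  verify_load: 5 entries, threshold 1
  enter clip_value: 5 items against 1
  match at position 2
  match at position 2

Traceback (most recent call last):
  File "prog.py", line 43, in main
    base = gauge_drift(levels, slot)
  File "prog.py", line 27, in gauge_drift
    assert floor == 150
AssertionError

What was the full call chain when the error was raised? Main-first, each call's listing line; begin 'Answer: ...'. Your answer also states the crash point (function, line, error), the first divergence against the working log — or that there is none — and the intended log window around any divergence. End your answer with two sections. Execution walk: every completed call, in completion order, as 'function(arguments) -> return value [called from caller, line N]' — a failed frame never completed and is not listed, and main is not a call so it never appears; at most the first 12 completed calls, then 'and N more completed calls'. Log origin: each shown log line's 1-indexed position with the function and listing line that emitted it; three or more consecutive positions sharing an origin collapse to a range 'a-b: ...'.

Answer: main -> gauge_drift (called at line 43).
Key observation: The log ends early — 6 lines, where the working version next logs 'split_margin: inputs 2 and 3'.
Crash: gauge_drift, line 27, AssertionError.
First divergence: position 7 — after 6 matching lines the faulty run goes silent; intended next line 'split_margin: inputs 2 and 3'.
Intended log window:
  5: match at position 2
  6: match at position 2
  7: split_margin: inputs 2 and 3
  8: checkpoint: 11
Execution walk:
  clip_value([10, 9, 1, 12, 1], 1) -> 2  [called from verify_load, line 10]
  verify_load([10, 9, 1, 12, 1], 1) -> 2  [called from gauge_drift, line 26]
Origin of each log line:
  1: emitted by main (line 42)
  2: emitted by gauge_drift (line 25)
  3: emitted by verify_load (line 9)
  4: emitted by clip_value (line 2)
  5: emitted by clip_value (line 5)
  6: emitted by verify_load (line 11)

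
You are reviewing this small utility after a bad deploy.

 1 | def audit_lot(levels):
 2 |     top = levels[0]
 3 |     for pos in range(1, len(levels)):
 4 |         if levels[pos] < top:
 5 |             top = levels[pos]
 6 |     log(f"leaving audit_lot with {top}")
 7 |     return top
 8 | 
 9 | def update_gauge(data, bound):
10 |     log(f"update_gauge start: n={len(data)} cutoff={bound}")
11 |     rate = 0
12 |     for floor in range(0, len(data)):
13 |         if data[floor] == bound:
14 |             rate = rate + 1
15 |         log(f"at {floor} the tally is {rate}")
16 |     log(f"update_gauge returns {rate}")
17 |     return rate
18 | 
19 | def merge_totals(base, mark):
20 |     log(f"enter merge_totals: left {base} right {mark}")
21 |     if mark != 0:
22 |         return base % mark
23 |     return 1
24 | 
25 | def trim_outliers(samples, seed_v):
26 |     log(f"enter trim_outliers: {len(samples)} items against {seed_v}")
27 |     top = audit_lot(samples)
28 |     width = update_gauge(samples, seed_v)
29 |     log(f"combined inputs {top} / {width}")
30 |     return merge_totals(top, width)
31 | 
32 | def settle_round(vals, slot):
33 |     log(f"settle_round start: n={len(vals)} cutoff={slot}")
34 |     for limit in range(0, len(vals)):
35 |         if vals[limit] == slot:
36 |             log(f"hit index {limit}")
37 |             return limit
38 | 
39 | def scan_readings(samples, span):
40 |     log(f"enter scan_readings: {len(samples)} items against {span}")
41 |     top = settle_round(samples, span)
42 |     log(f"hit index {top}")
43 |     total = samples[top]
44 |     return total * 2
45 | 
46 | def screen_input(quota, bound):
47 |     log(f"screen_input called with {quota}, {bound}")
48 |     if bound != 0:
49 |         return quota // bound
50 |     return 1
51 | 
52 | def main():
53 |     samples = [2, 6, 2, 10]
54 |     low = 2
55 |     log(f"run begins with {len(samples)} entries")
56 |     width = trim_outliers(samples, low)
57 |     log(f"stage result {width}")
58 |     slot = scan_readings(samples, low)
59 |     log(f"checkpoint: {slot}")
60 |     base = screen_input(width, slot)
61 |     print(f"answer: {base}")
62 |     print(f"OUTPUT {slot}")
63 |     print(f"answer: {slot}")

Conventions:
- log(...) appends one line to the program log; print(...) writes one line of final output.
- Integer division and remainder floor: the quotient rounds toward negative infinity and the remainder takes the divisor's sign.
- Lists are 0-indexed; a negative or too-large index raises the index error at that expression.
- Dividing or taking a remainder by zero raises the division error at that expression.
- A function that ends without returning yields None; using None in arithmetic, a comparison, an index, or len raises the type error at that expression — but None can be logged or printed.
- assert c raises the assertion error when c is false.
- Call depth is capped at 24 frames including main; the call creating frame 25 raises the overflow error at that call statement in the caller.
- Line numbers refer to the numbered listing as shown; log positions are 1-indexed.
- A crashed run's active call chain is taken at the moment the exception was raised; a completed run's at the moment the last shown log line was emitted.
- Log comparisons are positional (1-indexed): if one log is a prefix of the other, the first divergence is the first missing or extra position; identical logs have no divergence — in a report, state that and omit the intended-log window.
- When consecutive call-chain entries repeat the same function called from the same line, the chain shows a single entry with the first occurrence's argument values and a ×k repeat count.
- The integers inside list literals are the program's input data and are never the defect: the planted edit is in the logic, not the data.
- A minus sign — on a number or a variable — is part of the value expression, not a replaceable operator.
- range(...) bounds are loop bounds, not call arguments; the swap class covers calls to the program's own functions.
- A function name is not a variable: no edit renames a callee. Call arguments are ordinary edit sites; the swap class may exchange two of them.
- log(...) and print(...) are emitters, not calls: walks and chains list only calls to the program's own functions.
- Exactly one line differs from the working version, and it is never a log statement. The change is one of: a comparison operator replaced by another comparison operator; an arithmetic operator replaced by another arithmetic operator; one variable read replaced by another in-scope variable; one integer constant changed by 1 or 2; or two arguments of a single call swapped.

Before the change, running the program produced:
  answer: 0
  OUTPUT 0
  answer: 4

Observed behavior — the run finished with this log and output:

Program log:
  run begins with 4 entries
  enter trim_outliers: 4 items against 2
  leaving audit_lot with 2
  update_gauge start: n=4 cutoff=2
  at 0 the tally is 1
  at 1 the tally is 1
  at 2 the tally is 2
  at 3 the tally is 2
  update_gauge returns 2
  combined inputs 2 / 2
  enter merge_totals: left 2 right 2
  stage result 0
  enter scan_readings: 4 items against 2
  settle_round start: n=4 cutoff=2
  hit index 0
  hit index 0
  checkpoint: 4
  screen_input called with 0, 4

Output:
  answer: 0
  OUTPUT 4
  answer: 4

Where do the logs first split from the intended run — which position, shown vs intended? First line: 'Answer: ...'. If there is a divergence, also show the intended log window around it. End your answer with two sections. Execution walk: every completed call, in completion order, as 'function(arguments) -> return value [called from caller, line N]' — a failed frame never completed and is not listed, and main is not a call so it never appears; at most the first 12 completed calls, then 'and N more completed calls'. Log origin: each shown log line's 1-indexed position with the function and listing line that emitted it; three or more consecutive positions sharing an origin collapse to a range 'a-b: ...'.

Answer: none (the log streams are identical).
Execution walk:
  audit_lot([2, 6, 2, 10]) -> 2  [called from trim_outliers, line 27]
  update_gauge([2, 6, 2, 10], 2) -> 2  [called from trim_outliers, line 28]
  merge_totals(2, 2) -> 0  [called from trim_outliers, line 30]
  trim_outliers([2, 6, 2, 10], 2) -> 0  [called from main, line 56]
  settle_round([2, 6, 2, 10], 2) -> 0  [called from scan_readings, line 41]
  scan_readings([2, 6, 2, 10], 2) -> 4  [called from main, line 58]
  screen_input(0, 4) -> 0  [called from main, line 60]
Log origins:
  1: logged in main at line 55
  2: logged in trim_outliers at line 26
  3: logged in audit_lot at line 6
  4: logged in update_gauge at line 10
  5-8: logged in update_gauge at line 15
  9: logged in update_gauge at line 16
  10: logged in trim_outliers at line 29
  11: logged in merge_totals at line 20
  12: logged in main at line 57
  13: logged in scan_readings at line 40
  14: logged in settle_round at line 33
  15: logged in settle_round at line 36
  16: logged in scan_readings at line 42
  17: logged in main at line 59
  18: logged in screen_input at line 47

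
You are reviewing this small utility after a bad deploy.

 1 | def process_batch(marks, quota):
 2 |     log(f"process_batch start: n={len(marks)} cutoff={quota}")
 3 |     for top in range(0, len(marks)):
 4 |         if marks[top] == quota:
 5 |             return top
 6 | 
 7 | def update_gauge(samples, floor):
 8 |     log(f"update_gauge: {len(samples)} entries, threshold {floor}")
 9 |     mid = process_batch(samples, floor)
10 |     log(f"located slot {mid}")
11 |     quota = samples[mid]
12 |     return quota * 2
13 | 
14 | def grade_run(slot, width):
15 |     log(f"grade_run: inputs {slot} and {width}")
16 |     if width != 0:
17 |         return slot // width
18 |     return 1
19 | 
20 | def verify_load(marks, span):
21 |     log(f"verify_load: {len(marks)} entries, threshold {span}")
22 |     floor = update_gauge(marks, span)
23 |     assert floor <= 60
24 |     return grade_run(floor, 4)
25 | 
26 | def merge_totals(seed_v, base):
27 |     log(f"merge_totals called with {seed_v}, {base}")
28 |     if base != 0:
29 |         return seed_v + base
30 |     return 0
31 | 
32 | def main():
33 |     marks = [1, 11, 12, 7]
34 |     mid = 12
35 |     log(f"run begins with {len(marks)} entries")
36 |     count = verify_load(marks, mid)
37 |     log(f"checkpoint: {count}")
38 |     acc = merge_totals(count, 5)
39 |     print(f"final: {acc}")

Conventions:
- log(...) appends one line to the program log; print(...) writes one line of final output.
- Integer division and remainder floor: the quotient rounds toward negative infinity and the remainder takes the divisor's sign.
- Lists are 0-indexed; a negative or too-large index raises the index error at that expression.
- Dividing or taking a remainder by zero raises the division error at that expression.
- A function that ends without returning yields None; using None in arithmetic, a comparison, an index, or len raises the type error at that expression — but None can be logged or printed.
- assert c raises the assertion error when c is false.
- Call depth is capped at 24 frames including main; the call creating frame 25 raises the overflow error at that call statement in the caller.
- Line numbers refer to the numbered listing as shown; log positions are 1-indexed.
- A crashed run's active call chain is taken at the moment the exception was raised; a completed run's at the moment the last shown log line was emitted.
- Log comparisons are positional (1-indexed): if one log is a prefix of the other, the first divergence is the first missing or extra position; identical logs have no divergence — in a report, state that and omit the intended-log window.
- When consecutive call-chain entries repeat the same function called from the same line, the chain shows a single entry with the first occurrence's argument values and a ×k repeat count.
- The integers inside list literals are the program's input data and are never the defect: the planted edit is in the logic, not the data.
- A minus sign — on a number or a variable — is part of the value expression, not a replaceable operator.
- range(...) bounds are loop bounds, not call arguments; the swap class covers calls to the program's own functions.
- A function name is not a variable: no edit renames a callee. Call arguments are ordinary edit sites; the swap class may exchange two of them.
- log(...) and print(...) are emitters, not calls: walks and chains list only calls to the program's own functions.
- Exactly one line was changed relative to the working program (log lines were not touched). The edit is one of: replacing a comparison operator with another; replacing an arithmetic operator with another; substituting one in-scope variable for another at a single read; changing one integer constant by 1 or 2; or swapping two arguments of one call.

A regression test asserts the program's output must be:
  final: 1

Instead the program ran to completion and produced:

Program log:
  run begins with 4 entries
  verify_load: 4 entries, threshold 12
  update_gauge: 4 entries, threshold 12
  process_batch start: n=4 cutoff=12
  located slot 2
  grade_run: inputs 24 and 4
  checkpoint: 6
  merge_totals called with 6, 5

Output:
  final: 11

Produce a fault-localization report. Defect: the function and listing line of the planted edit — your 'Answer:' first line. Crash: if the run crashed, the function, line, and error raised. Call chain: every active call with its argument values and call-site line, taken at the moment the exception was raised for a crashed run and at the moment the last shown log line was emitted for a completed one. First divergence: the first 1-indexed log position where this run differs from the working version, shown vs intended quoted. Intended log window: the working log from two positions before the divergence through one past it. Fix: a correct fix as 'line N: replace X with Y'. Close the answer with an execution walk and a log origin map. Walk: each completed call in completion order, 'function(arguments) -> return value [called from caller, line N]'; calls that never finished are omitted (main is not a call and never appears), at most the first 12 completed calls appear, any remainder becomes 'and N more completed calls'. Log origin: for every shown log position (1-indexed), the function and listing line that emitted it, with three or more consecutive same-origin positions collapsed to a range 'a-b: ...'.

Answer: the defect is in merge_totals at line 29.
Key observation: The logs agree in full; only the final output differs.
Call chain: main -> merge_totals(6, 5) (called at line 38).
First divergence: none; the two logs match at every position.
Execution walk:
  process_batch([1, 11, 12, 7], 12) -> 2  [called from update_gauge, line 9]
  update_gauge([1, 11, 12, 7], 12) -> 24  [called from verify_load, line 22]
  grade_run(24, 4) -> 6  [called from verify_load, line 24]
  verify_load([1, 11, 12, 7], 12) -> 6  [called from main, line 36]
  merge_totals(6, 5) -> 11  [called from main, line 38]
Origin of each log line:
  1: emitted by main (line 35)
  2: emitted by verify_load (line 21)
  3: emitted by update_gauge (line 8)
  4: emitted by process_batch (line 2)
  5: emitted by update_gauge (line 10)
  6: emitted by grade_run (line 15)
  7: emitted by main (line 37)
  8: emitted by merge_totals (line 27)
A correct fix: line 29: replace `+` with `%`.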